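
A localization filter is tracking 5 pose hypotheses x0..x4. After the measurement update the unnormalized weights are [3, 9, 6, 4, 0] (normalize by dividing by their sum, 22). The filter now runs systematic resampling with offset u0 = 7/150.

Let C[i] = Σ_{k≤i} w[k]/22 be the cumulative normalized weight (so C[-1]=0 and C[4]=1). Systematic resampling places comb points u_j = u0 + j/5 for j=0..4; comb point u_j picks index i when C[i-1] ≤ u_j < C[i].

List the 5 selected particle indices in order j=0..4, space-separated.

0 1 1 2 3

C = [3/22, 6/11, 9/11, 1, 1]
j=0: u_0=7/150 ∈ [0, 3/22) → index 0
j=1: u_1=37/150 ∈ [3/22, 6/11) → index 1
j=2: u_2=67/150 ∈ [3/22, 6/11) → index 1
j=3: u_3=97/150 ∈ [6/11, 9/11) → index 2
j=4: u_4=127/150 ∈ [9/11, 1) → index 3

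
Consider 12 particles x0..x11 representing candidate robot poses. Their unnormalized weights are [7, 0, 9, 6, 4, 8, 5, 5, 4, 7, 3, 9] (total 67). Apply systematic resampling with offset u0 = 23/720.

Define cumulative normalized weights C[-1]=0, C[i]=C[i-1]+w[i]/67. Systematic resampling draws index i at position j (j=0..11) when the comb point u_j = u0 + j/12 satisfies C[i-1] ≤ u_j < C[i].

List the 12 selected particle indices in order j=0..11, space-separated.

0 2 2 3 4 5 6 7 8 9 10 11

C = [7/67, 7/67, 16/67, 22/67, 26/67, 34/67, 39/67, 44/67, 48/67, 55/67, 58/67, 1]
j=0: u_0=23/720 ∈ [0, 7/67) → index 0
j=1: u_1=83/720 ∈ [7/67, 16/67) → index 2
j=2: u_2=143/720 ∈ [7/67, 16/67) → index 2
j=3: u_3=203/720 ∈ [16/67, 22/67) → index 3
j=4: u_4=263/720 ∈ [22/67, 26/67) → index 4
j=5: u_5=323/720 ∈ [26/67, 34/67) → index 5
j=6: u_6=383/720 ∈ [34/67, 39/67) → index 6
j=7: u_7=443/720 ∈ [39/67, 44/67) → index 7
j=8: u_8=503/720 ∈ [44/67, 48/67) → index 8
j=9: u_9=563/720 ∈ [48/67, 55/67) → index 9
j=10: u_10=623/720 ∈ [55/67, 58/67) → index 10
j=11: u_11=683/720 ∈ [58/67, 1) → index 11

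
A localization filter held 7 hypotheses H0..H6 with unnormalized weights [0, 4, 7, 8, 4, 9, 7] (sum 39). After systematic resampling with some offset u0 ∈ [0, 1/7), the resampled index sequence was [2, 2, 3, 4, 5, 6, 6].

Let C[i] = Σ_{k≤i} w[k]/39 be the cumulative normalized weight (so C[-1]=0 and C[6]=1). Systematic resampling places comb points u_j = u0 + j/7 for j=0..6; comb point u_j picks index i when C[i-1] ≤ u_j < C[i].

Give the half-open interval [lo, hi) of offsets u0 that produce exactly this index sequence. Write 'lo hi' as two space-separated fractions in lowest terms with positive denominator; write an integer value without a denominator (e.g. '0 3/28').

29/273 38/273

C = [0, 4/39, 11/39, 19/39, 23/39, 32/39, 1]
j=0 picked index 2: u0 ∈ [4/39, 11/39)
j=1 picked index 2: u0 ∈ [-11/273, 38/273)
j=2 picked index 3: u0 ∈ [-1/273, 55/273)
j=3 picked index 4: u0 ∈ [16/273, 44/273)
j=4 picked index 5: u0 ∈ [5/273, 68/273)
j=5 picked index 6: u0 ∈ [29/273, 2/7)
j=6 picked index 6: u0 ∈ [-10/273, 1/7)
intersection: [29/273, 38/273)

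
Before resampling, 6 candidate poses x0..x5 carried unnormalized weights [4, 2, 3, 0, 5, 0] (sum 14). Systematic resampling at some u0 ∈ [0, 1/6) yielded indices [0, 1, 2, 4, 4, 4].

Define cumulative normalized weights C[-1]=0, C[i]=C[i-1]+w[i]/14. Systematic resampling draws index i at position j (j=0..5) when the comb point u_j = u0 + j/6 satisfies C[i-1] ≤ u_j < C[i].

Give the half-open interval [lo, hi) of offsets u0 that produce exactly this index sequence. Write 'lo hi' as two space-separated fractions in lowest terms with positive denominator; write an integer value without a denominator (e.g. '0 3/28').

1/7 1/6

C = [2/7, 3/7, 9/14, 9/14, 1, 1]
j=0 picked index 0: u0 ∈ [0, 2/7)
j=1 picked index 1: u0 ∈ [5/42, 11/42)
j=2 picked index 2: u0 ∈ [2/21, 13/42)
j=3 picked index 4: u0 ∈ [1/7, 1/2)
j=4 picked index 4: u0 ∈ [-1/42, 1/3)
j=5 picked index 4: u0 ∈ [-4/21, 1/6)
intersection: [1/7, 1/6)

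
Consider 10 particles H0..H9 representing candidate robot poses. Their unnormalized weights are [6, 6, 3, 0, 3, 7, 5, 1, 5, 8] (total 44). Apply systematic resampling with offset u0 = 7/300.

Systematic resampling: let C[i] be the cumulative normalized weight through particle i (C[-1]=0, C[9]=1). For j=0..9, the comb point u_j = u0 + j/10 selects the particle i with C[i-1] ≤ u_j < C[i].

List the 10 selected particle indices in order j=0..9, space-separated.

0 0 1 2 5 5 6 8 9 9

C = [3/22, 3/11, 15/44, 15/44, 9/22, 25/44, 15/22, 31/44, 9/11, 1]
j=0: u_0=7/300 ∈ [0, 3/22) → index 0
j=1: u_1=37/300 ∈ [0, 3/22) → index 0
j=2: u_2=67/300 ∈ [3/22, 3/11) → index 1
j=3: u_3=97/300 ∈ [3/11, 15/44) → index 2
j=4: u_4=127/300 ∈ [9/22, 25/44) → index 5
j=5: u_5=157/300 ∈ [9/22, 25/44) → index 5
j=6: u_6=187/300 ∈ [25/44, 15/22) → index 6
j=7: u_7=217/300 ∈ [31/44, 9/11) → index 8
j=8: u_8=247/300 ∈ [9/11, 1) → index 9
j=9: u_9=277/300 ∈ [9/11, 1) → index 9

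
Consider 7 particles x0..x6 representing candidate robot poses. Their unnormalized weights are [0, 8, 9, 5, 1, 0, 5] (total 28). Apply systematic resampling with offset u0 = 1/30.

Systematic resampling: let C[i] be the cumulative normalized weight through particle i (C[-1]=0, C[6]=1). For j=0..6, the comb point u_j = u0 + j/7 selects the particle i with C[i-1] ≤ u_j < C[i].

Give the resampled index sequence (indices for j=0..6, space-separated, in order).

C = [0, 2/7, 17/28, 11/14, 23/28, 23/28, 1]
j=0: u_0=1/30 ∈ [0, 2/7) → index 1
j=1: u_1=37/210 ∈ [0, 2/7) → index 1
j=2: u_2=67/210 ∈ [2/7, 17/28) → index 2
j=3: u_3=97/210 ∈ [2/7, 17/28) → index 2
j=4: u_4=127/210 ∈ [2/7, 17/28) → index 2
j=5: u_5=157/210 ∈ [17/28, 11/14) → index 3
j=6: u_6=187/210 ∈ [23/28, 1) → index 6

1 1 2 2 2 3 6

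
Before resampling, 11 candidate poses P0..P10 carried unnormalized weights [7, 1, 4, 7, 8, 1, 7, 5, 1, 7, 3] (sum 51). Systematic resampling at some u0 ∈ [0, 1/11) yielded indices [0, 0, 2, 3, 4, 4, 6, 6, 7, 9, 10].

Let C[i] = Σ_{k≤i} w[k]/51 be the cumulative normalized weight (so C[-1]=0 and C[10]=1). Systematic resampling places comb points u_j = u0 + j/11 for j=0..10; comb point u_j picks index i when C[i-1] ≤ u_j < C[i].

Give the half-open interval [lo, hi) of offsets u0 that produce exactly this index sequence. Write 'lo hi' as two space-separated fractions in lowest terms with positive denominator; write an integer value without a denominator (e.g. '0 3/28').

C = [7/51, 8/51, 4/17, 19/51, 9/17, 28/51, 35/51, 40/51, 41/51, 16/17, 1]
j=0 picked index 0: u0 ∈ [0, 7/51)
j=1 picked index 0: u0 ∈ [-1/11, 26/561)
j=2 picked index 2: u0 ∈ [-14/561, 10/187)
j=3 picked index 3: u0 ∈ [-7/187, 56/561)
j=4 picked index 4: u0 ∈ [5/561, 31/187)
j=5 picked index 4: u0 ∈ [-46/561, 14/187)
j=6 picked index 6: u0 ∈ [2/561, 79/561)
j=7 picked index 6: u0 ∈ [-49/561, 28/561)
j=8 picked index 7: u0 ∈ [-23/561, 32/561)
j=9 picked index 9: u0 ∈ [-8/561, 23/187)
j=10 picked index 10: u0 ∈ [6/187, 1/11)
intersection: [6/187, 26/561)

6/187 26/561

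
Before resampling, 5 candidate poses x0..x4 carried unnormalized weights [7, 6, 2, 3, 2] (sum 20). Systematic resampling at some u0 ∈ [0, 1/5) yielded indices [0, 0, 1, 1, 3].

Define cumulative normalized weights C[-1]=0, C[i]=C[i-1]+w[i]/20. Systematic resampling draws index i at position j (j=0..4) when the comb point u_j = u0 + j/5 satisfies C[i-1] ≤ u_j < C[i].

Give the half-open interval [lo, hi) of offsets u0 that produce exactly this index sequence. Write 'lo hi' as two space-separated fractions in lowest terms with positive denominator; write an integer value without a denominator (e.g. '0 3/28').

0 1/20

C = [7/20, 13/20, 3/4, 9/10, 1]
j=0 picked index 0: u0 ∈ [0, 7/20)
j=1 picked index 0: u0 ∈ [-1/5, 3/20)
j=2 picked index 1: u0 ∈ [-1/20, 1/4)
j=3 picked index 1: u0 ∈ [-1/4, 1/20)
j=4 picked index 3: u0 ∈ [-1/20, 1/10)
intersection: [0, 1/20)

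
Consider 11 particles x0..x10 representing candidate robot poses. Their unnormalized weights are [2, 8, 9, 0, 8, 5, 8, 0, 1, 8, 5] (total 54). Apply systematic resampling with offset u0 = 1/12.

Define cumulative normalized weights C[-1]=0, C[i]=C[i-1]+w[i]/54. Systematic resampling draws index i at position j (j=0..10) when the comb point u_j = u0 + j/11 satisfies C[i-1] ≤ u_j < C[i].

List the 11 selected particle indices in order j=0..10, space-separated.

1 1 2 4 4 5 6 6 9 9 10

C = [1/27, 5/27, 19/54, 19/54, 1/2, 16/27, 20/27, 20/27, 41/54, 49/54, 1]
j=0: u_0=1/12 ∈ [1/27, 5/27) → index 1
j=1: u_1=23/132 ∈ [1/27, 5/27) → index 1
j=2: u_2=35/132 ∈ [5/27, 19/54) → index 2
j=3: u_3=47/132 ∈ [19/54, 1/2) → index 4
j=4: u_4=59/132 ∈ [19/54, 1/2) → index 4
j=5: u_5=71/132 ∈ [1/2, 16/27) → index 5
j=6: u_6=83/132 ∈ [16/27, 20/27) → index 6
j=7: u_7=95/132 ∈ [16/27, 20/27) → index 6
j=8: u_8=107/132 ∈ [41/54, 49/54) → index 9
j=9: u_9=119/132 ∈ [41/54, 49/54) → index 9
j=10: u_10=131/132 ∈ [49/54, 1) → index 10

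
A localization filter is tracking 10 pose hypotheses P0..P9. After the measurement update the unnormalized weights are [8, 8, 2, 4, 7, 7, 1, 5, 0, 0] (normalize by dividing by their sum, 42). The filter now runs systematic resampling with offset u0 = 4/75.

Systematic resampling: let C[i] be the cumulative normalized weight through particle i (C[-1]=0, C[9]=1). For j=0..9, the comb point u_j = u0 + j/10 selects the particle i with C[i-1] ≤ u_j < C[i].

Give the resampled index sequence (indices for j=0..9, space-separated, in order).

C = [4/21, 8/21, 3/7, 11/21, 29/42, 6/7, 37/42, 1, 1, 1]
j=0: u_0=4/75 ∈ [0, 4/21) → index 0
j=1: u_1=23/150 ∈ [0, 4/21) → index 0
j=2: u_2=19/75 ∈ [4/21, 8/21) → index 1
j=3: u_3=53/150 ∈ [4/21, 8/21) → index 1
j=4: u_4=34/75 ∈ [3/7, 11/21) → index 3
j=5: u_5=83/150 ∈ [11/21, 29/42) → index 4
j=6: u_6=49/75 ∈ [11/21, 29/42) → index 4
j=7: u_7=113/150 ∈ [29/42, 6/7) → index 5
j=8: u_8=64/75 ∈ [29/42, 6/7) → index 5
j=9: u_9=143/150 ∈ [37/42, 1) → index 7

0 0 1 1 3 4 4 5 5 7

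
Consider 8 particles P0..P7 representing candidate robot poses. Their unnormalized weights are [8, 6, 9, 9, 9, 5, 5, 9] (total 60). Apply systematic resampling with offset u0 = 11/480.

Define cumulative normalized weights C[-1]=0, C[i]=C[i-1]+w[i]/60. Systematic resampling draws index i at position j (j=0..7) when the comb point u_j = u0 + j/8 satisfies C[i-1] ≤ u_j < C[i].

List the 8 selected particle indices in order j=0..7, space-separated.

C = [2/15, 7/30, 23/60, 8/15, 41/60, 23/30, 17/20, 1]
j=0: u_0=11/480 ∈ [0, 2/15) → index 0
j=1: u_1=71/480 ∈ [2/15, 7/30) → index 1
j=2: u_2=131/480 ∈ [7/30, 23/60) → index 2
j=3: u_3=191/480 ∈ [23/60, 8/15) → index 3
j=4: u_4=251/480 ∈ [23/60, 8/15) → index 3
j=5: u_5=311/480 ∈ [8/15, 41/60) → index 4
j=6: u_6=371/480 ∈ [23/30, 17/20) → index 6
j=7: u_7=431/480 ∈ [17/20, 1) → index 7

0 1 2 3 3 4 6 7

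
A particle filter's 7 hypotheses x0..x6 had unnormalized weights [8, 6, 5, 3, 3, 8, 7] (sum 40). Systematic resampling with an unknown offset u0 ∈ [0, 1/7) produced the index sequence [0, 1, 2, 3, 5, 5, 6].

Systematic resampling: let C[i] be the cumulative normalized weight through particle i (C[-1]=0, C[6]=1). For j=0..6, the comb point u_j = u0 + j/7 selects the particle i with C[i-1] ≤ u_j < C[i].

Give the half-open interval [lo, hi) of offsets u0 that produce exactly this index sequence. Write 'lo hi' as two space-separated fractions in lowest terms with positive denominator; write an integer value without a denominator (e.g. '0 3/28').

C = [1/5, 7/20, 19/40, 11/20, 5/8, 33/40, 1]
j=0 picked index 0: u0 ∈ [0, 1/5)
j=1 picked index 1: u0 ∈ [2/35, 29/140)
j=2 picked index 2: u0 ∈ [9/140, 53/280)
j=3 picked index 3: u0 ∈ [13/280, 17/140)
j=4 picked index 5: u0 ∈ [3/56, 71/280)
j=5 picked index 5: u0 ∈ [-5/56, 31/280)
j=6 picked index 6: u0 ∈ [-9/280, 1/7)
intersection: [9/140, 31/280)

9/140 31/280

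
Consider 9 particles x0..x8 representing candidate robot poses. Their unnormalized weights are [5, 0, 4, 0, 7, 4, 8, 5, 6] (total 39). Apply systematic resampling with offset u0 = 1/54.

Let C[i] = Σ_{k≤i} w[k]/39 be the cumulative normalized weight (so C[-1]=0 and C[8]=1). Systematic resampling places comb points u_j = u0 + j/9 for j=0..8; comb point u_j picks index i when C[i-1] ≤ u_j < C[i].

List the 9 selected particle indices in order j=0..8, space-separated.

C = [5/39, 5/39, 3/13, 3/13, 16/39, 20/39, 28/39, 11/13, 1]
j=0: u_0=1/54 ∈ [0, 5/39) → index 0
j=1: u_1=7/54 ∈ [5/39, 3/13) → index 2
j=2: u_2=13/54 ∈ [3/13, 16/39) → index 4
j=3: u_3=19/54 ∈ [3/13, 16/39) → index 4
j=4: u_4=25/54 ∈ [16/39, 20/39) → index 5
j=5: u_5=31/54 ∈ [20/39, 28/39) → index 6
j=6: u_6=37/54 ∈ [20/39, 28/39) → index 6
j=7: u_7=43/54 ∈ [28/39, 11/13) → index 7
j=8: u_8=49/54 ∈ [11/13, 1) → index 8

0 2 4 4 5 6 6 7 8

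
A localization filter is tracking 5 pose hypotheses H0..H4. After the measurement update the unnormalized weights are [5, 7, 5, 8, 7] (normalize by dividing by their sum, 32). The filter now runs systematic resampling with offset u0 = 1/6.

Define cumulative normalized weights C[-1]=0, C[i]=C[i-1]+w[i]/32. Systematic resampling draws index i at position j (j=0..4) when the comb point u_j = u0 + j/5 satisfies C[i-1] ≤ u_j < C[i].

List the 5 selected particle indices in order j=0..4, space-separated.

1 1 3 3 4

C = [5/32, 3/8, 17/32, 25/32, 1]
j=0: u_0=1/6 ∈ [5/32, 3/8) → index 1
j=1: u_1=11/30 ∈ [5/32, 3/8) → index 1
j=2: u_2=17/30 ∈ [17/32, 25/32) → index 3
j=3: u_3=23/30 ∈ [17/32, 25/32) → index 3
j=4: u_4=29/30 ∈ [25/32, 1) → index 4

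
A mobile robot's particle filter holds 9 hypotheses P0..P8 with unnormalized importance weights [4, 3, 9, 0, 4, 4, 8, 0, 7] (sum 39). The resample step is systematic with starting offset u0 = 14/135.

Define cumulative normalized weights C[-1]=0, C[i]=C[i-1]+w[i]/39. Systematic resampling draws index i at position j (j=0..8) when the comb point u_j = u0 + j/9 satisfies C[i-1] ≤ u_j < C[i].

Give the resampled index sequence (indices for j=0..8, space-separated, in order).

C = [4/39, 7/39, 16/39, 16/39, 20/39, 8/13, 32/39, 32/39, 1]
j=0: u_0=14/135 ∈ [4/39, 7/39) → index 1
j=1: u_1=29/135 ∈ [7/39, 16/39) → index 2
j=2: u_2=44/135 ∈ [7/39, 16/39) → index 2
j=3: u_3=59/135 ∈ [16/39, 20/39) → index 4
j=4: u_4=74/135 ∈ [20/39, 8/13) → index 5
j=5: u_5=89/135 ∈ [8/13, 32/39) → index 6
j=6: u_6=104/135 ∈ [8/13, 32/39) → index 6
j=7: u_7=119/135 ∈ [32/39, 1) → index 8
j=8: u_8=134/135 ∈ [32/39, 1) → index 8

1 2 2 4 5 6 6 8 8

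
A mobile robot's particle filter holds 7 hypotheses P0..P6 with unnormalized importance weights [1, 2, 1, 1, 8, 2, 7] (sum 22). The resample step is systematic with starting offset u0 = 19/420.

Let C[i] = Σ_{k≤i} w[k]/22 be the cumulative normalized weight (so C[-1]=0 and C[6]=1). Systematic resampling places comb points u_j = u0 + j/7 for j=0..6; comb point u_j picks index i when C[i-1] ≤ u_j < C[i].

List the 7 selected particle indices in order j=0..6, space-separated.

C = [1/22, 3/22, 2/11, 5/22, 13/22, 15/22, 1]
j=0: u_0=19/420 ∈ [0, 1/22) → index 0
j=1: u_1=79/420 ∈ [2/11, 5/22) → index 3
j=2: u_2=139/420 ∈ [5/22, 13/22) → index 4
j=3: u_3=199/420 ∈ [5/22, 13/22) → index 4
j=4: u_4=37/60 ∈ [13/22, 15/22) → index 5
j=5: u_5=319/420 ∈ [15/22, 1) → index 6
j=6: u_6=379/420 ∈ [15/22, 1) → index 6

0 3 4 4 5 6 6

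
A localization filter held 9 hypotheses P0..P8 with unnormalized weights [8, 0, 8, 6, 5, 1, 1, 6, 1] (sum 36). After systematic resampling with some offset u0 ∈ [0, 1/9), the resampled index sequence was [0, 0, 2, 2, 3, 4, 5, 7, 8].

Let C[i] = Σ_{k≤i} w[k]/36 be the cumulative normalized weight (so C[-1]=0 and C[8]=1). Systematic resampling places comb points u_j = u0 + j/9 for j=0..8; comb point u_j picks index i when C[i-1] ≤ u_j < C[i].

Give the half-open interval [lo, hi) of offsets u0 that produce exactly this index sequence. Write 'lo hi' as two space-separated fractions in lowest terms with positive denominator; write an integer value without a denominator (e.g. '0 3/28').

C = [2/9, 2/9, 4/9, 11/18, 3/4, 7/9, 29/36, 35/36, 1]
j=0 picked index 0: u0 ∈ [0, 2/9)
j=1 picked index 0: u0 ∈ [-1/9, 1/9)
j=2 picked index 2: u0 ∈ [0, 2/9)
j=3 picked index 2: u0 ∈ [-1/9, 1/9)
j=4 picked index 3: u0 ∈ [0, 1/6)
j=5 picked index 4: u0 ∈ [1/18, 7/36)
j=6 picked index 5: u0 ∈ [1/12, 1/9)
j=7 picked index 7: u0 ∈ [1/36, 7/36)
j=8 picked index 8: u0 ∈ [1/12, 1/9)
intersection: [1/12, 1/9)

1/12 1/9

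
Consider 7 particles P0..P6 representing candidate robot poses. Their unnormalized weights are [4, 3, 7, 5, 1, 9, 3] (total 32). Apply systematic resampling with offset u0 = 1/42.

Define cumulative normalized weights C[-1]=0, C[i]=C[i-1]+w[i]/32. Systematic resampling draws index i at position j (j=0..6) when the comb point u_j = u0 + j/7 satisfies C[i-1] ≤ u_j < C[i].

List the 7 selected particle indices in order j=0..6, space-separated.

C = [1/8, 7/32, 7/16, 19/32, 5/8, 29/32, 1]
j=0: u_0=1/42 ∈ [0, 1/8) → index 0
j=1: u_1=1/6 ∈ [1/8, 7/32) → index 1
j=2: u_2=13/42 ∈ [7/32, 7/16) → index 2
j=3: u_3=19/42 ∈ [7/16, 19/32) → index 3
j=4: u_4=25/42 ∈ [19/32, 5/8) → index 4
j=5: u_5=31/42 ∈ [5/8, 29/32) → index 5
j=6: u_6=37/42 ∈ [5/8, 29/32) → index 5

0 1 2 3 4 5 5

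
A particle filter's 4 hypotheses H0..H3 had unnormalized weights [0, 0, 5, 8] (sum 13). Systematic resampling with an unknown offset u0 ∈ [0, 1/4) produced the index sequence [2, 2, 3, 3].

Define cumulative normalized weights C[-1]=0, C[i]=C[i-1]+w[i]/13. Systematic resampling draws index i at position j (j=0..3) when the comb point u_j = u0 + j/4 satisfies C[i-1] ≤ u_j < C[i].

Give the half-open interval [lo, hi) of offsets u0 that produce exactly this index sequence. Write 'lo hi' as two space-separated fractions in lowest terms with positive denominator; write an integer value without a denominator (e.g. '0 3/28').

C = [0, 0, 5/13, 1]
j=0 picked index 2: u0 ∈ [0, 5/13)
j=1 picked index 2: u0 ∈ [-1/4, 7/52)
j=2 picked index 3: u0 ∈ [-3/26, 1/2)
j=3 picked index 3: u0 ∈ [-19/52, 1/4)
intersection: [0, 7/52)

0 7/52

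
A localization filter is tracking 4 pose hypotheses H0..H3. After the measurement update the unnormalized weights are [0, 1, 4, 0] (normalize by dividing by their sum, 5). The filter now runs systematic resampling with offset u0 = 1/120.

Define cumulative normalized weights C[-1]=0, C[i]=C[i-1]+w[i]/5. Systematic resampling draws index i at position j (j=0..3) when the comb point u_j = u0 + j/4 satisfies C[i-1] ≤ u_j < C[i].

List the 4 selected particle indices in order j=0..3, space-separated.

1 2 2 2

C = [0, 1/5, 1, 1]
j=0: u_0=1/120 ∈ [0, 1/5) → index 1
j=1: u_1=31/120 ∈ [1/5, 1) → index 2
j=2: u_2=61/120 ∈ [1/5, 1) → index 2
j=3: u_3=91/120 ∈ [1/5, 1) → index 2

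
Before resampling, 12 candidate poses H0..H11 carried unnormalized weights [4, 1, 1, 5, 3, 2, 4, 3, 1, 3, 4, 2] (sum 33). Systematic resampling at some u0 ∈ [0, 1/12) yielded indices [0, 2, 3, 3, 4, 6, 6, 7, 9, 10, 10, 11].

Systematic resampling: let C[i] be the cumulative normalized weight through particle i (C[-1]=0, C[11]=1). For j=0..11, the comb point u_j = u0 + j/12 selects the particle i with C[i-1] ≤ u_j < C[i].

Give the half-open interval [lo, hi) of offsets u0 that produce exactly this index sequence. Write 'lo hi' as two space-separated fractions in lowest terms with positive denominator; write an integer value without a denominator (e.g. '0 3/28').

3/44 1/12

C = [4/33, 5/33, 2/11, 1/3, 14/33, 16/33, 20/33, 23/33, 8/11, 9/11, 31/33, 1]
j=0 picked index 0: u0 ∈ [0, 4/33)
j=1 picked index 2: u0 ∈ [3/44, 13/132)
j=2 picked index 3: u0 ∈ [1/66, 1/6)
j=3 picked index 3: u0 ∈ [-3/44, 1/12)
j=4 picked index 4: u0 ∈ [0, 1/11)
j=5 picked index 6: u0 ∈ [3/44, 25/132)
j=6 picked index 6: u0 ∈ [-1/66, 7/66)
j=7 picked index 7: u0 ∈ [1/44, 5/44)
j=8 picked index 9: u0 ∈ [2/33, 5/33)
j=9 picked index 10: u0 ∈ [3/44, 25/132)
j=10 picked index 10: u0 ∈ [-1/66, 7/66)
j=11 picked index 11: u0 ∈ [1/44, 1/12)
intersection: [3/44, 1/12)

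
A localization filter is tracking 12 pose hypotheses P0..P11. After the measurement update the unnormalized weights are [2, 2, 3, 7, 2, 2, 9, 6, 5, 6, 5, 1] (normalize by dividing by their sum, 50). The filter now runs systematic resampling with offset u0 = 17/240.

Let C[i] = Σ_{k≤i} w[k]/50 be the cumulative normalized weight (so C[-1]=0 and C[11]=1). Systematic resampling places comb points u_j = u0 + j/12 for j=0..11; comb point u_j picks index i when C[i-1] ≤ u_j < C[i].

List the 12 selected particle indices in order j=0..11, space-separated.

1 3 3 5 6 6 7 7 8 9 10 11

C = [1/25, 2/25, 7/50, 7/25, 8/25, 9/25, 27/50, 33/50, 19/25, 22/25, 49/50, 1]
j=0: u_0=17/240 ∈ [1/25, 2/25) → index 1
j=1: u_1=37/240 ∈ [7/50, 7/25) → index 3
j=2: u_2=19/80 ∈ [7/50, 7/25) → index 3
j=3: u_3=77/240 ∈ [8/25, 9/25) → index 5
j=4: u_4=97/240 ∈ [9/25, 27/50) → index 6
j=5: u_5=39/80 ∈ [9/25, 27/50) → index 6
j=6: u_6=137/240 ∈ [27/50, 33/50) → index 7
j=7: u_7=157/240 ∈ [27/50, 33/50) → index 7
j=8: u_8=59/80 ∈ [33/50, 19/25) → index 8
j=9: u_9=197/240 ∈ [19/25, 22/25) → index 9
j=10: u_10=217/240 ∈ [22/25, 49/50) → index 10
j=11: u_11=79/80 ∈ [49/50, 1) → index 11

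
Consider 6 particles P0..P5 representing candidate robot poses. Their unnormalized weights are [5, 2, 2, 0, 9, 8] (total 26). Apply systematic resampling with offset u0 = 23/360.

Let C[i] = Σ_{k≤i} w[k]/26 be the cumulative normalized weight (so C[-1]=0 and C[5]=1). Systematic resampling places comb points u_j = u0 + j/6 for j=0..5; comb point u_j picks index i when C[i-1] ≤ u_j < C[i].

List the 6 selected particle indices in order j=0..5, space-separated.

0 1 4 4 5 5

C = [5/26, 7/26, 9/26, 9/26, 9/13, 1]
j=0: u_0=23/360 ∈ [0, 5/26) → index 0
j=1: u_1=83/360 ∈ [5/26, 7/26) → index 1
j=2: u_2=143/360 ∈ [9/26, 9/13) → index 4
j=3: u_3=203/360 ∈ [9/26, 9/13) → index 4
j=4: u_4=263/360 ∈ [9/13, 1) → index 5
j=5: u_5=323/360 ∈ [9/13, 1) → index 5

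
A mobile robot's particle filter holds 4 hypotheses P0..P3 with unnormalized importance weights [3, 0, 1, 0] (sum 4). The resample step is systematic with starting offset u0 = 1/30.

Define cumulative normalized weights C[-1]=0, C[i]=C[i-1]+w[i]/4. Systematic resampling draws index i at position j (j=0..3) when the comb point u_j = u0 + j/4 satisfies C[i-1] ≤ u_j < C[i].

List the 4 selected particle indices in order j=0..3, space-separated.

C = [3/4, 3/4, 1, 1]
j=0: u_0=1/30 ∈ [0, 3/4) → index 0
j=1: u_1=17/60 ∈ [0, 3/4) → index 0
j=2: u_2=8/15 ∈ [0, 3/4) → index 0
j=3: u_3=47/60 ∈ [3/4, 1) → index 2

0 0 0 2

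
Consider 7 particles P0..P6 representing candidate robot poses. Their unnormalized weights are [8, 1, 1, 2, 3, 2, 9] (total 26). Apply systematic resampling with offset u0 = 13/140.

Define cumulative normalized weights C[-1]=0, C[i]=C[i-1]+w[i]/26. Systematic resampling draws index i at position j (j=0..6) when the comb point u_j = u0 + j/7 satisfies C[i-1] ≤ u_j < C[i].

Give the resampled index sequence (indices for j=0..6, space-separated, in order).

C = [4/13, 9/26, 5/13, 6/13, 15/26, 17/26, 1]
j=0: u_0=13/140 ∈ [0, 4/13) → index 0
j=1: u_1=33/140 ∈ [0, 4/13) → index 0
j=2: u_2=53/140 ∈ [9/26, 5/13) → index 2
j=3: u_3=73/140 ∈ [6/13, 15/26) → index 4
j=4: u_4=93/140 ∈ [17/26, 1) → index 6
j=5: u_5=113/140 ∈ [17/26, 1) → index 6
j=6: u_6=19/20 ∈ [17/26, 1) → index 6

0 0 2 4 6 6 6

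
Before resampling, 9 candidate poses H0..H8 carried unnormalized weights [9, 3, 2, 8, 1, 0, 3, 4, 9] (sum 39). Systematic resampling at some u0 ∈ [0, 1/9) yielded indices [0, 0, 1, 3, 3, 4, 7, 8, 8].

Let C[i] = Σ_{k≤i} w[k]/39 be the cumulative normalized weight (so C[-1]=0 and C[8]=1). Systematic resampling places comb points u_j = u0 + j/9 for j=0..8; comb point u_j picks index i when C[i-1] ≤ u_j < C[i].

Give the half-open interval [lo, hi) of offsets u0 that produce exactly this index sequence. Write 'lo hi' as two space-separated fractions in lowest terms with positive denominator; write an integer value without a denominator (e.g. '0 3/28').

1/39 4/117

C = [3/13, 4/13, 14/39, 22/39, 23/39, 23/39, 2/3, 10/13, 1]
j=0 picked index 0: u0 ∈ [0, 3/13)
j=1 picked index 0: u0 ∈ [-1/9, 14/117)
j=2 picked index 1: u0 ∈ [1/117, 10/117)
j=3 picked index 3: u0 ∈ [1/39, 3/13)
j=4 picked index 3: u0 ∈ [-10/117, 14/117)
j=5 picked index 4: u0 ∈ [1/117, 4/117)
j=6 picked index 7: u0 ∈ [0, 4/39)
j=7 picked index 8: u0 ∈ [-1/117, 2/9)
j=8 picked index 8: u0 ∈ [-14/117, 1/9)
intersection: [1/39, 4/117)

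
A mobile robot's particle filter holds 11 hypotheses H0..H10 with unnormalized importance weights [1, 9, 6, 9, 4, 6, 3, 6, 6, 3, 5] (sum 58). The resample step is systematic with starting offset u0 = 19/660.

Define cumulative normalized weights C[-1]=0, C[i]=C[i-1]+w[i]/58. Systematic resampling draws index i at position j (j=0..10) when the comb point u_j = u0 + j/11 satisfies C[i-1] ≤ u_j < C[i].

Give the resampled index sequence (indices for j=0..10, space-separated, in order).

C = [1/58, 5/29, 8/29, 25/58, 1/2, 35/58, 19/29, 22/29, 25/29, 53/58, 1]
j=0: u_0=19/660 ∈ [1/58, 5/29) → index 1
j=1: u_1=79/660 ∈ [1/58, 5/29) → index 1
j=2: u_2=139/660 ∈ [5/29, 8/29) → index 2
j=3: u_3=199/660 ∈ [8/29, 25/58) → index 3
j=4: u_4=259/660 ∈ [8/29, 25/58) → index 3
j=5: u_5=29/60 ∈ [25/58, 1/2) → index 4
j=6: u_6=379/660 ∈ [1/2, 35/58) → index 5
j=7: u_7=439/660 ∈ [19/29, 22/29) → index 7
j=8: u_8=499/660 ∈ [19/29, 22/29) → index 7
j=9: u_9=559/660 ∈ [22/29, 25/29) → index 8
j=10: u_10=619/660 ∈ [53/58, 1) → index 10

1 1 2 3 3 4 5 7 7 8 10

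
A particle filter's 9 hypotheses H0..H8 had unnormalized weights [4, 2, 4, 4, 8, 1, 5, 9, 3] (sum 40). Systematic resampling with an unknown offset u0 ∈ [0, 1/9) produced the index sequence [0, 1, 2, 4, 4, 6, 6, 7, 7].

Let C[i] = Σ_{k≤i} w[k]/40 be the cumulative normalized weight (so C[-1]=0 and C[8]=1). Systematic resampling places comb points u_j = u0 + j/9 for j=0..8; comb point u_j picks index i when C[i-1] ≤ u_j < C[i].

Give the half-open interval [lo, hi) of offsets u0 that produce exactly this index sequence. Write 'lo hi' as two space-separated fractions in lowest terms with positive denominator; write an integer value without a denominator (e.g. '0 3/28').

C = [1/10, 3/20, 1/4, 7/20, 11/20, 23/40, 7/10, 37/40, 1]
j=0 picked index 0: u0 ∈ [0, 1/10)
j=1 picked index 1: u0 ∈ [-1/90, 7/180)
j=2 picked index 2: u0 ∈ [-13/180, 1/36)
j=3 picked index 4: u0 ∈ [1/60, 13/60)
j=4 picked index 4: u0 ∈ [-17/180, 19/180)
j=5 picked index 6: u0 ∈ [7/360, 13/90)
j=6 picked index 6: u0 ∈ [-11/120, 1/30)
j=7 picked index 7: u0 ∈ [-7/90, 53/360)
j=8 picked index 7: u0 ∈ [-17/90, 13/360)
intersection: [7/360, 1/36)

7/360 1/36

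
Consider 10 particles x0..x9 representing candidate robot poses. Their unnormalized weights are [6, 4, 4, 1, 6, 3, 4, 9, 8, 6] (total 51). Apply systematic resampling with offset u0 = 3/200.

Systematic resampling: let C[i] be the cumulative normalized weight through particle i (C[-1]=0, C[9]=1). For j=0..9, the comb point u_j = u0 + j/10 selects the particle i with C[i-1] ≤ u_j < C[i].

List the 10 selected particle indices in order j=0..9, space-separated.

C = [2/17, 10/51, 14/51, 5/17, 7/17, 8/17, 28/51, 37/51, 15/17, 1]
j=0: u_0=3/200 ∈ [0, 2/17) → index 0
j=1: u_1=23/200 ∈ [0, 2/17) → index 0
j=2: u_2=43/200 ∈ [10/51, 14/51) → index 2
j=3: u_3=63/200 ∈ [5/17, 7/17) → index 4
j=4: u_4=83/200 ∈ [7/17, 8/17) → index 5
j=5: u_5=103/200 ∈ [8/17, 28/51) → index 6
j=6: u_6=123/200 ∈ [28/51, 37/51) → index 7
j=7: u_7=143/200 ∈ [28/51, 37/51) → index 7
j=8: u_8=163/200 ∈ [37/51, 15/17) → index 8
j=9: u_9=183/200 ∈ [15/17, 1) → index 9

0 0 2 4 5 6 7 7 8 9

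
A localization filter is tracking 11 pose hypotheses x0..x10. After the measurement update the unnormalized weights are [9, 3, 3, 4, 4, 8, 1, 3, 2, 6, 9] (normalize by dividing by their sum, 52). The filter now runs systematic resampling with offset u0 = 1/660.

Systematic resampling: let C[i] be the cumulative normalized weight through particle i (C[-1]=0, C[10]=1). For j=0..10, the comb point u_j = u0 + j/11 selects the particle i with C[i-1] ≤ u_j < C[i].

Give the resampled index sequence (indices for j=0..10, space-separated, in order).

C = [9/52, 3/13, 15/52, 19/52, 23/52, 31/52, 8/13, 35/52, 37/52, 43/52, 1]
j=0: u_0=1/660 ∈ [0, 9/52) → index 0
j=1: u_1=61/660 ∈ [0, 9/52) → index 0
j=2: u_2=11/60 ∈ [9/52, 3/13) → index 1
j=3: u_3=181/660 ∈ [3/13, 15/52) → index 2
j=4: u_4=241/660 ∈ [15/52, 19/52) → index 3
j=5: u_5=301/660 ∈ [23/52, 31/52) → index 5
j=6: u_6=361/660 ∈ [23/52, 31/52) → index 5
j=7: u_7=421/660 ∈ [8/13, 35/52) → index 7
j=8: u_8=481/660 ∈ [37/52, 43/52) → index 9
j=9: u_9=541/660 ∈ [37/52, 43/52) → index 9
j=10: u_10=601/660 ∈ [43/52, 1) → index 10

0 0 1 2 3 5 5 7 9 9 10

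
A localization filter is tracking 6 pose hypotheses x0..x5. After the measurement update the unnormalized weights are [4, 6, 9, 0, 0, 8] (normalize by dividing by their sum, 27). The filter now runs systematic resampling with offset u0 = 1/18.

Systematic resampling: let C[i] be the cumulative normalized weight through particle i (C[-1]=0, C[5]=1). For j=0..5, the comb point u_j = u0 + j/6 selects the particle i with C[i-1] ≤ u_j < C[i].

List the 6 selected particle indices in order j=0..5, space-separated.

0 1 2 2 5 5

C = [4/27, 10/27, 19/27, 19/27, 19/27, 1]
j=0: u_0=1/18 ∈ [0, 4/27) → index 0
j=1: u_1=2/9 ∈ [4/27, 10/27) → index 1
j=2: u_2=7/18 ∈ [10/27, 19/27) → index 2
j=3: u_3=5/9 ∈ [10/27, 19/27) → index 2
j=4: u_4=13/18 ∈ [19/27, 1) → index 5
j=5: u_5=8/9 ∈ [19/27, 1) → index 5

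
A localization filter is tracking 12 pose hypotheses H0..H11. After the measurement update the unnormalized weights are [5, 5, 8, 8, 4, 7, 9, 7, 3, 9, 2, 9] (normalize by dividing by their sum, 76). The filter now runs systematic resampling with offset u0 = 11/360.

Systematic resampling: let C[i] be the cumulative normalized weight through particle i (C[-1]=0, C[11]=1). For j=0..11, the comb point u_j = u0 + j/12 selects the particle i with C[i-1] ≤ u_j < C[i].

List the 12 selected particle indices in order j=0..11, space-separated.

0 1 2 3 4 5 6 7 7 9 10 11

C = [5/76, 5/38, 9/38, 13/38, 15/38, 37/76, 23/38, 53/76, 14/19, 65/76, 67/76, 1]
j=0: u_0=11/360 ∈ [0, 5/76) → index 0
j=1: u_1=41/360 ∈ [5/76, 5/38) → index 1
j=2: u_2=71/360 ∈ [5/38, 9/38) → index 2
j=3: u_3=101/360 ∈ [9/38, 13/38) → index 3
j=4: u_4=131/360 ∈ [13/38, 15/38) → index 4
j=5: u_5=161/360 ∈ [15/38, 37/76) → index 5
j=6: u_6=191/360 ∈ [37/76, 23/38) → index 6
j=7: u_7=221/360 ∈ [23/38, 53/76) → index 7
j=8: u_8=251/360 ∈ [23/38, 53/76) → index 7
j=9: u_9=281/360 ∈ [14/19, 65/76) → index 9
j=10: u_10=311/360 ∈ [65/76, 67/76) → index 10
j=11: u_11=341/360 ∈ [67/76, 1) → index 11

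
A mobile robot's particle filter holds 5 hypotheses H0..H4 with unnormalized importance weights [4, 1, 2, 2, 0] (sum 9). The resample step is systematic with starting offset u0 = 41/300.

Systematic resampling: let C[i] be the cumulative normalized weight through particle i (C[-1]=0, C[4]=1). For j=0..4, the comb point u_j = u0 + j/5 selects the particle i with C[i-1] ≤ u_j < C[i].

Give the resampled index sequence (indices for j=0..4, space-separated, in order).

0 0 1 2 3

C = [4/9, 5/9, 7/9, 1, 1]
j=0: u_0=41/300 ∈ [0, 4/9) → index 0
j=1: u_1=101/300 ∈ [0, 4/9) → index 0
j=2: u_2=161/300 ∈ [4/9, 5/9) → index 1
j=3: u_3=221/300 ∈ [5/9, 7/9) → index 2
j=4: u_4=281/300 ∈ [7/9, 1) → index 3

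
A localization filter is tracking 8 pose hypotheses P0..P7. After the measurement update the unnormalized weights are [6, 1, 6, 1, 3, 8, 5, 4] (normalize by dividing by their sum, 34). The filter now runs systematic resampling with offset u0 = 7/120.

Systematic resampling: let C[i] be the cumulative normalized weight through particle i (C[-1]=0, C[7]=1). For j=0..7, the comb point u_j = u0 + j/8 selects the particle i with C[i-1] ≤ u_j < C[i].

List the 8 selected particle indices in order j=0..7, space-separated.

C = [3/17, 7/34, 13/34, 7/17, 1/2, 25/34, 15/17, 1]
j=0: u_0=7/120 ∈ [0, 3/17) → index 0
j=1: u_1=11/60 ∈ [3/17, 7/34) → index 1
j=2: u_2=37/120 ∈ [7/34, 13/34) → index 2
j=3: u_3=13/30 ∈ [7/17, 1/2) → index 4
j=4: u_4=67/120 ∈ [1/2, 25/34) → index 5
j=5: u_5=41/60 ∈ [1/2, 25/34) → index 5
j=6: u_6=97/120 ∈ [25/34, 15/17) → index 6
j=7: u_7=14/15 ∈ [15/17, 1) → index 7

0 1 2 4 5 5 6 7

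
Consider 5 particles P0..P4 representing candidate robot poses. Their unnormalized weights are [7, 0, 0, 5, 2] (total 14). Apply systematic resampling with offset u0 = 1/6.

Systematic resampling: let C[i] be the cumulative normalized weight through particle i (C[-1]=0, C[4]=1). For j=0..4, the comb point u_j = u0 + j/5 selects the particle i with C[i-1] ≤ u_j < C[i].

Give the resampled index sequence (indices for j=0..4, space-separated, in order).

C = [1/2, 1/2, 1/2, 6/7, 1]
j=0: u_0=1/6 ∈ [0, 1/2) → index 0
j=1: u_1=11/30 ∈ [0, 1/2) → index 0
j=2: u_2=17/30 ∈ [1/2, 6/7) → index 3
j=3: u_3=23/30 ∈ [1/2, 6/7) → index 3
j=4: u_4=29/30 ∈ [6/7, 1) → index 4

0 0 3 3 4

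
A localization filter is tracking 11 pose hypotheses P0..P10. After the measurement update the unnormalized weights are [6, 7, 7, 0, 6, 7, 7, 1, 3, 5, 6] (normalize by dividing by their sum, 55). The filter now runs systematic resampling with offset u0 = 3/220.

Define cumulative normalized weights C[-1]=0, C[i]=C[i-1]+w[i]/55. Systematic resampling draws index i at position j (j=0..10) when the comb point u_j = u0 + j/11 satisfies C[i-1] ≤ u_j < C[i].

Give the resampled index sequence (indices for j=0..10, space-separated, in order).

C = [6/55, 13/55, 4/11, 4/11, 26/55, 3/5, 8/11, 41/55, 4/5, 49/55, 1]
j=0: u_0=3/220 ∈ [0, 6/55) → index 0
j=1: u_1=23/220 ∈ [0, 6/55) → index 0
j=2: u_2=43/220 ∈ [6/55, 13/55) → index 1
j=3: u_3=63/220 ∈ [13/55, 4/11) → index 2
j=4: u_4=83/220 ∈ [4/11, 26/55) → index 4
j=5: u_5=103/220 ∈ [4/11, 26/55) → index 4
j=6: u_6=123/220 ∈ [26/55, 3/5) → index 5
j=7: u_7=13/20 ∈ [3/5, 8/11) → index 6
j=8: u_8=163/220 ∈ [8/11, 41/55) → index 7
j=9: u_9=183/220 ∈ [4/5, 49/55) → index 9
j=10: u_10=203/220 ∈ [49/55, 1) → index 10

0 0 1 2 4 4 5 6 7 9 10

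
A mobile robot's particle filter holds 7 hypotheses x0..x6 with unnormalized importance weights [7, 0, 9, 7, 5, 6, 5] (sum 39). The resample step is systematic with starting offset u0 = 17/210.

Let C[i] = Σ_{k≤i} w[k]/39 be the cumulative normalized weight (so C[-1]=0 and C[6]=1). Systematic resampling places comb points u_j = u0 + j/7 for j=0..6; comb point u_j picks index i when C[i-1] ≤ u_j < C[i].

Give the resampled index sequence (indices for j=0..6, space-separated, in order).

0 2 2 3 4 5 6

C = [7/39, 7/39, 16/39, 23/39, 28/39, 34/39, 1]
j=0: u_0=17/210 ∈ [0, 7/39) → index 0
j=1: u_1=47/210 ∈ [7/39, 16/39) → index 2
j=2: u_2=11/30 ∈ [7/39, 16/39) → index 2
j=3: u_3=107/210 ∈ [16/39, 23/39) → index 3
j=4: u_4=137/210 ∈ [23/39, 28/39) → index 4
j=5: u_5=167/210 ∈ [28/39, 34/39) → index 5
j=6: u_6=197/210 ∈ [34/39, 1) → index 6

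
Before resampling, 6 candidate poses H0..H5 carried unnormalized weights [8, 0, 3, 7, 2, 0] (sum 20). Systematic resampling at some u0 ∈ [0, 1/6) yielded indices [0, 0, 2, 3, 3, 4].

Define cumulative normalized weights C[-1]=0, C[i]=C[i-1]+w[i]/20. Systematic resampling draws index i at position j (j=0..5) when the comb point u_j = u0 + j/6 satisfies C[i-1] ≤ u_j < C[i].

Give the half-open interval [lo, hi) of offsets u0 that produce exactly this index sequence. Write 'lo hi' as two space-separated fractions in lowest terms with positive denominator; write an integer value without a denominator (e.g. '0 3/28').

1/15 1/6

C = [2/5, 2/5, 11/20, 9/10, 1, 1]
j=0 picked index 0: u0 ∈ [0, 2/5)
j=1 picked index 0: u0 ∈ [-1/6, 7/30)
j=2 picked index 2: u0 ∈ [1/15, 13/60)
j=3 picked index 3: u0 ∈ [1/20, 2/5)
j=4 picked index 3: u0 ∈ [-7/60, 7/30)
j=5 picked index 4: u0 ∈ [1/15, 1/6)
intersection: [1/15, 1/6)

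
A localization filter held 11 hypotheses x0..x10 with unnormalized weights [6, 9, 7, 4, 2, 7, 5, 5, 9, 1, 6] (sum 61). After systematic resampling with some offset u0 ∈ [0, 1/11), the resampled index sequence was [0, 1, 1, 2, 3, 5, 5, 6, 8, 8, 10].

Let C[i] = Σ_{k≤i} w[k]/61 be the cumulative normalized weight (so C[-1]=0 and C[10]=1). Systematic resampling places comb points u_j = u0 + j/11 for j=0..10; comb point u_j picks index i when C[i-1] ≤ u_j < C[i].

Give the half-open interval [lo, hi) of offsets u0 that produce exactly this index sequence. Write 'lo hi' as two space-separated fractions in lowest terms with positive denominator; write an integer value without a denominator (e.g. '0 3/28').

C = [6/61, 15/61, 22/61, 26/61, 28/61, 35/61, 40/61, 45/61, 54/61, 55/61, 1]
j=0 picked index 0: u0 ∈ [0, 6/61)
j=1 picked index 1: u0 ∈ [5/671, 104/671)
j=2 picked index 1: u0 ∈ [-56/671, 43/671)
j=3 picked index 2: u0 ∈ [-18/671, 59/671)
j=4 picked index 3: u0 ∈ [-2/671, 42/671)
j=5 picked index 5: u0 ∈ [3/671, 80/671)
j=6 picked index 5: u0 ∈ [-58/671, 19/671)
j=7 picked index 6: u0 ∈ [-42/671, 13/671)
j=8 picked index 8: u0 ∈ [7/671, 106/671)
j=9 picked index 8: u0 ∈ [-54/671, 45/671)
j=10 picked index 10: u0 ∈ [-5/671, 1/11)
intersection: [7/671, 13/671)

7/671 13/671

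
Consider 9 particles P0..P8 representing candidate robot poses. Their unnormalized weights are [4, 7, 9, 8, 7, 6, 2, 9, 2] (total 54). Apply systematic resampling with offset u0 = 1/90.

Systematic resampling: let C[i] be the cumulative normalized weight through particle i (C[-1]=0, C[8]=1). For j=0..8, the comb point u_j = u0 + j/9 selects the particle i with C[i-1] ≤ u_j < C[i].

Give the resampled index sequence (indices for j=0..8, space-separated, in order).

0 1 2 2 3 4 5 6 7

C = [2/27, 11/54, 10/27, 14/27, 35/54, 41/54, 43/54, 26/27, 1]
j=0: u_0=1/90 ∈ [0, 2/27) → index 0
j=1: u_1=11/90 ∈ [2/27, 11/54) → index 1
j=2: u_2=7/30 ∈ [11/54, 10/27) → index 2
j=3: u_3=31/90 ∈ [11/54, 10/27) → index 2
j=4: u_4=41/90 ∈ [10/27, 14/27) → index 3
j=5: u_5=17/30 ∈ [14/27, 35/54) → index 4
j=6: u_6=61/90 ∈ [35/54, 41/54) → index 5
j=7: u_7=71/90 ∈ [41/54, 43/54) → index 6
j=8: u_8=9/10 ∈ [43/54, 26/27) → index 7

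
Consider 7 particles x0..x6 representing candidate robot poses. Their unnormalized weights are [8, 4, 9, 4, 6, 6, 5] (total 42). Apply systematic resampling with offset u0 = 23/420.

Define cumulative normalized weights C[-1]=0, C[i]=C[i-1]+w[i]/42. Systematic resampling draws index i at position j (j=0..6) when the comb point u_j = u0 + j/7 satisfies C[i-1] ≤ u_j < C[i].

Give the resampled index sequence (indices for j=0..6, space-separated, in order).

0 1 2 2 4 5 6

C = [4/21, 2/7, 1/2, 25/42, 31/42, 37/42, 1]
j=0: u_0=23/420 ∈ [0, 4/21) → index 0
j=1: u_1=83/420 ∈ [4/21, 2/7) → index 1
j=2: u_2=143/420 ∈ [2/7, 1/2) → index 2
j=3: u_3=29/60 ∈ [2/7, 1/2) → index 2
j=4: u_4=263/420 ∈ [25/42, 31/42) → index 4
j=5: u_5=323/420 ∈ [31/42, 37/42) → index 5
j=6: u_6=383/420 ∈ [37/42, 1) → index 6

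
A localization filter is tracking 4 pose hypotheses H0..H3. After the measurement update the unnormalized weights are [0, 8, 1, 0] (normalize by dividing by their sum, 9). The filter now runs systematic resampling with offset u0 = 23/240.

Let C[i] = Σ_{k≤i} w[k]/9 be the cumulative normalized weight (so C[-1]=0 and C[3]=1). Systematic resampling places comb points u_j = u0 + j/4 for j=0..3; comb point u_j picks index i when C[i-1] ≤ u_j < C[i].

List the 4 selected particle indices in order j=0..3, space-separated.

1 1 1 1

C = [0, 8/9, 1, 1]
j=0: u_0=23/240 ∈ [0, 8/9) → index 1
j=1: u_1=83/240 ∈ [0, 8/9) → index 1
j=2: u_2=143/240 ∈ [0, 8/9) → index 1
j=3: u_3=203/240 ∈ [0, 8/9) → index 1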